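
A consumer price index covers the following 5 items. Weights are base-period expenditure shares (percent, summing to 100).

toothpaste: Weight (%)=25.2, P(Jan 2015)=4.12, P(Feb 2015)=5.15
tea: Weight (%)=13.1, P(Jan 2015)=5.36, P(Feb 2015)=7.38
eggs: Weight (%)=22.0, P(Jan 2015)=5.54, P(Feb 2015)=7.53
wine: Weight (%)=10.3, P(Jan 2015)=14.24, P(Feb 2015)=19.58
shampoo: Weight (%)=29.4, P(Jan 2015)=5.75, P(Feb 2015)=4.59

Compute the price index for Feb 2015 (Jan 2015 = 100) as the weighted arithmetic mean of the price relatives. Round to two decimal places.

117.07

toothpaste: 25.2 × (5.15/4.12) = 25.2 × 1.250000 = 31.5000
tea: 13.1 × (7.38/5.36) = 13.1 × 1.376866 = 18.0369
eggs: 22.0 × (7.53/5.54) = 22.0 × 1.359206 = 29.9025
wine: 10.3 × (19.58/14.24) = 10.3 × 1.375000 = 14.1625
shampoo: 29.4 × (4.59/5.75) = 29.4 × 0.798261 = 23.4689
Index = Σ wᵢ·(p₁ᵢ/p₀ᵢ) = 31.5000 + 18.0369 + 29.9025 + 14.1625 + 23.4689 = 117.0708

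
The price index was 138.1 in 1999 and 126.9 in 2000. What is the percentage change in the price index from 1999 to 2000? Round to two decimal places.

-8.11%

Change = (126.9 − 138.1) / 138.1 × 100
       = -11.2 / 138.1 × 100 = -8.1101%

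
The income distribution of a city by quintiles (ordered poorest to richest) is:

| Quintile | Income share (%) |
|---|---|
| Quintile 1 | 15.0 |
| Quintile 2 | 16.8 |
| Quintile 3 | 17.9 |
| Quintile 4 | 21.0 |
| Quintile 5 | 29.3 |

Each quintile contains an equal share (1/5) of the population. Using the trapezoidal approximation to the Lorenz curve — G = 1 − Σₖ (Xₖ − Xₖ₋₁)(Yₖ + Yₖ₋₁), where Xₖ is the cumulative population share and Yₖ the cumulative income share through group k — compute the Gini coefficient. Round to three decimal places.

Cumulative income shares Yₖ: 0.1500, 0.3180, 0.4970, 0.7070, 1.0000
Σ (Xₖ−Xₖ₋₁)(Yₖ+Yₖ₋₁) = (1/5)(0.1500+0.0000) + (1/5)(0.3180+0.1500) + (1/5)(0.4970+0.3180) + (1/5)(0.7070+0.4970) + (1/5)(1.0000+0.7070)
  = 0.0300 + 0.0936 + 0.1630 + 0.2408 + 0.3414 = 0.8688
G = 1 − 0.8688 = 0.1312

0.131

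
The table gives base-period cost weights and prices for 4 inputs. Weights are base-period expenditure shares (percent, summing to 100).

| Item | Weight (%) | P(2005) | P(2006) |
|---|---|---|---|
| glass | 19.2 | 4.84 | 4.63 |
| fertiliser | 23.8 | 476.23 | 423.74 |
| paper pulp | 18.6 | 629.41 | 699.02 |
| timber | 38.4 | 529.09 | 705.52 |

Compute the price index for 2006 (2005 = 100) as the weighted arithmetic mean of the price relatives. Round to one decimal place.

111.4

glass: 19.2 × (4.63/4.84) = 19.2 × 0.956612 = 18.3669
fertiliser: 23.8 × (423.74/476.23) = 23.8 × 0.889780 = 21.1768
paper pulp: 18.6 × (699.02/629.41) = 18.6 × 1.110596 = 20.6571
timber: 38.4 × (705.52/529.09) = 38.4 × 1.333459 = 51.2048
Index = Σ wᵢ·(p₁ᵢ/p₀ᵢ) = 18.3669 + 21.1768 + 20.6571 + 51.2048 = 111.4056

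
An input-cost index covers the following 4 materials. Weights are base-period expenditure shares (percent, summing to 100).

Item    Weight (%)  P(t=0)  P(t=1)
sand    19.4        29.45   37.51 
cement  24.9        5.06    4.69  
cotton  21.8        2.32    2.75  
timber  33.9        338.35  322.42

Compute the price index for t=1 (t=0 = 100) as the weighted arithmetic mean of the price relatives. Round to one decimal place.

105.9

sand: 19.4 × (37.51/29.45) = 19.4 × 1.273684 = 24.7095
cement: 24.9 × (4.69/5.06) = 24.9 × 0.926877 = 23.0792
cotton: 21.8 × (2.75/2.32) = 21.8 × 1.185345 = 25.8405
timber: 33.9 × (322.42/338.35) = 33.9 × 0.952919 = 32.3039
Index = Σ wᵢ·(p₁ᵢ/p₀ᵢ) = 24.7095 + 23.0792 + 25.8405 + 32.3039 = 105.9332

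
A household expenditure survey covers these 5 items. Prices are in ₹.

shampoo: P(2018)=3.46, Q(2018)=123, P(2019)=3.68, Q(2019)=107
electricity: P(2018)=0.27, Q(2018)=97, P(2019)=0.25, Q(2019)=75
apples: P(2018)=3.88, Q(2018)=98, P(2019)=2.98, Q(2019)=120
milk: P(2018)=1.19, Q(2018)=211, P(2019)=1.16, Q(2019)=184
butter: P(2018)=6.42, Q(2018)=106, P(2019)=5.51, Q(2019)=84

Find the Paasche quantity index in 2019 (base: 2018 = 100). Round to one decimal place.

Paasche quantity index uses current-period prices as weights.
ΣP(2019)·Q(2019) = 3.68×107 + 0.25×75 + 2.98×120 + 1.16×184 + 5.51×84 = 393.76 + 18.75 + 357.6 + 213.44 + 462.84 = 1446.39
ΣP(2019)·Q(2018) = 3.68×123 + 0.25×97 + 2.98×98 + 1.16×211 + 5.51×106 = 452.64 + 24.25 + 292.04 + 244.76 + 584.06 = 1597.75
Index = 1446.39 / 1597.75 × 100 = 90.5267

90.5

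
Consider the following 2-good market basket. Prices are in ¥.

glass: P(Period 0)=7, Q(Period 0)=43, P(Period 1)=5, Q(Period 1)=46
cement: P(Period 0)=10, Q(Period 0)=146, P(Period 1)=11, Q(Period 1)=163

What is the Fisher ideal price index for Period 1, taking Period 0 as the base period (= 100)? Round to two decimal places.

103.52

Laspeyres component (base-period weights):
ΣP(Period 1)Q(Period 0) = 5×43 + 11×146 = 215 + 1606 = 1821
ΣP(Period 0)Q(Period 0) = 7×43 + 10×146 = 301 + 1460 = 1761
L = 1821 / 1761 × 100 = 103.4072
Paasche component (current-period weights):
ΣP(Period 1)Q(Period 1) = 5×46 + 11×163 = 230 + 1793 = 2023
ΣP(Period 0)Q(Period 1) = 7×46 + 10×163 = 322 + 1630 = 1952
P = 2023 / 1952 × 100 = 103.6373
Fisher = √(L × P) = √(103.4072 × 103.6373) = 103.5222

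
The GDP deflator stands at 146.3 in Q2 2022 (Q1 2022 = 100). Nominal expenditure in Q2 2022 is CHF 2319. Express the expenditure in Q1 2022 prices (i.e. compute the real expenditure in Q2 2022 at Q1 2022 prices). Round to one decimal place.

1585.1

Real = Nominal ÷ (Index/100) = 2319 ÷ (146.3/100)
     = 2319 ÷ 1.463 = 1585.0991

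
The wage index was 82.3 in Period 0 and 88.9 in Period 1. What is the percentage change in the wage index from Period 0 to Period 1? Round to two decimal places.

Change = (88.9 − 82.3) / 82.3 × 100
       = 6.6 / 82.3 × 100 = 8.0194%

8.02%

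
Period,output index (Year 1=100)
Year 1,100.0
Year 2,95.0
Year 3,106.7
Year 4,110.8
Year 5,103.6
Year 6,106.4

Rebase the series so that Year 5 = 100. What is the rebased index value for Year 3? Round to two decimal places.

Rebased(Year 3) = 106.7 / 103.6 × 100 = 102.9923

102.99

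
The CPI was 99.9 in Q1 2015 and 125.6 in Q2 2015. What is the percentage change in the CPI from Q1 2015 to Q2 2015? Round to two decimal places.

Change = (125.6 − 99.9) / 99.9 × 100
       = 25.7 / 99.9 × 100 = 25.7257%

25.73%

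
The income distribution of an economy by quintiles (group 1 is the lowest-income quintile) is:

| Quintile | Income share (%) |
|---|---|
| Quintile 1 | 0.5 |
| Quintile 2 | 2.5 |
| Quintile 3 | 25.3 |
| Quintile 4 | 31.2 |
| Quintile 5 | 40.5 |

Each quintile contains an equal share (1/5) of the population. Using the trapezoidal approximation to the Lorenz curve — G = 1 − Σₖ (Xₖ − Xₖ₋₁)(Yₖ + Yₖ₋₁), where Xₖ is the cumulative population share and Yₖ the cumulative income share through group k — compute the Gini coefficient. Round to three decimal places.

Cumulative income shares Yₖ: 0.0050, 0.0300, 0.2830, 0.5950, 1.0000
Σ (Xₖ−Xₖ₋₁)(Yₖ+Yₖ₋₁) = (1/5)(0.0050+0.0000) + (1/5)(0.0300+0.0050) + (1/5)(0.2830+0.0300) + (1/5)(0.5950+0.2830) + (1/5)(1.0000+0.5950)
  = 0.0010 + 0.0070 + 0.0626 + 0.1756 + 0.3190 = 0.5652
G = 1 − 0.5652 = 0.4348

0.435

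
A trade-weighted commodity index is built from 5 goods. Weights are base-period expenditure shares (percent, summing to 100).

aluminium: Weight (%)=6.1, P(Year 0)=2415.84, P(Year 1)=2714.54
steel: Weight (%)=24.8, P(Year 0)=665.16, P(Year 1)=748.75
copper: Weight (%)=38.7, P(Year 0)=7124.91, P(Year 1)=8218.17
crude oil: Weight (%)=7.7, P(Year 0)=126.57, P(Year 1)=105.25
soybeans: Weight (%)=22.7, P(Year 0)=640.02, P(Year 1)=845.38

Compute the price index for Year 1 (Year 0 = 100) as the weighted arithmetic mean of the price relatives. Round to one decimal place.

115.8

aluminium: 6.1 × (2714.54/2415.84) = 6.1 × 1.123642 = 6.8542
steel: 24.8 × (748.75/665.16) = 24.8 × 1.125669 = 27.9166
copper: 38.7 × (8218.17/7124.91) = 38.7 × 1.153442 = 44.6382
crude oil: 7.7 × (105.25/126.57) = 7.7 × 0.831556 = 6.4030
soybeans: 22.7 × (845.38/640.02) = 22.7 × 1.320865 = 29.9836
Index = Σ wᵢ·(p₁ᵢ/p₀ᵢ) = 6.8542 + 27.9166 + 44.6382 + 6.4030 + 29.9836 = 115.7956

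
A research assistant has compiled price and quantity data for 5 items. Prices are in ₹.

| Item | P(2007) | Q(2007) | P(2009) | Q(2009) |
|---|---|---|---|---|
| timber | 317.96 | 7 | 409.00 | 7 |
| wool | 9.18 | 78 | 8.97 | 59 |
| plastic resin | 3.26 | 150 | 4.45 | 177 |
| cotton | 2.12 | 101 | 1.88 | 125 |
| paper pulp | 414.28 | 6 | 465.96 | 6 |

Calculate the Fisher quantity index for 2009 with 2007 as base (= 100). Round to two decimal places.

99.67

Laspeyres component (base-period weights):
ΣP(2007)Q(2009) = 317.96×7 + 9.18×59 + 3.26×177 + 2.12×125 + 414.28×6 = 2225.72 + 541.62 + 577.02 + 265 + 2485.68 = 6095.04
ΣP(2007)Q(2007) = 317.96×7 + 9.18×78 + 3.26×150 + 2.12×101 + 414.28×6 = 2225.72 + 716.04 + 489 + 214.12 + 2485.68 = 6130.56
L = 6095.04 / 6130.56 × 100 = 99.4206
Paasche component (current-period weights):
ΣP(2009)Q(2009) = 409.00×7 + 8.97×59 + 4.45×177 + 1.88×125 + 465.96×6 = 2863 + 529.23 + 787.65 + 235 + 2795.76 = 7210.64
ΣP(2009)Q(2007) = 409.00×7 + 8.97×78 + 4.45×150 + 1.88×101 + 465.96×6 = 2863 + 699.66 + 667.5 + 189.88 + 2795.76 = 7215.8
P = 7210.64 / 7215.8 × 100 = 99.9285
Fisher = √(L × P) = √(99.4206 × 99.9285) = 99.6742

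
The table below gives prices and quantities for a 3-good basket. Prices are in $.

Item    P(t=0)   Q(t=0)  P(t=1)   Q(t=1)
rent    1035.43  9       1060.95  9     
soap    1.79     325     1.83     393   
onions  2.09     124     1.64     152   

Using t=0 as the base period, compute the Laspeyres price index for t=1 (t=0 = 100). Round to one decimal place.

101.8

Laspeyres price index uses base-period quantities as weights.
ΣP(t=1)·Q(t=0) = 1060.95×9 + 1.83×325 + 1.64×124 = 9548.55 + 594.75 + 203.36 = 10346.66
ΣP(t=0)·Q(t=0) = 1035.43×9 + 1.79×325 + 2.09×124 = 9318.87 + 581.75 + 259.16 = 10159.78
Index = 10346.66 / 10159.78 × 100 = 101.8394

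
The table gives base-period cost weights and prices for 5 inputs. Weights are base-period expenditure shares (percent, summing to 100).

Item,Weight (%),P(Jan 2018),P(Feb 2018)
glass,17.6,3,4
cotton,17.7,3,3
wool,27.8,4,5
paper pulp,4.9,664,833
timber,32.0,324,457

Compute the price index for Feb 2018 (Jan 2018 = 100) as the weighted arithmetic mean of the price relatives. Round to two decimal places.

glass: 17.6 × (4/3) = 17.6 × 1.333333 = 23.4667
cotton: 17.7 × (3/3) = 17.7 × 1.000000 = 17.7000
wool: 27.8 × (5/4) = 27.8 × 1.250000 = 34.7500
paper pulp: 4.9 × (833/664) = 4.9 × 1.254518 = 6.1471
timber: 32.0 × (457/324) = 32.0 × 1.410494 = 45.1358
Index = Σ wᵢ·(p₁ᵢ/p₀ᵢ) = 23.4667 + 17.7000 + 34.7500 + 6.1471 + 45.1358 = 127.1996

127.20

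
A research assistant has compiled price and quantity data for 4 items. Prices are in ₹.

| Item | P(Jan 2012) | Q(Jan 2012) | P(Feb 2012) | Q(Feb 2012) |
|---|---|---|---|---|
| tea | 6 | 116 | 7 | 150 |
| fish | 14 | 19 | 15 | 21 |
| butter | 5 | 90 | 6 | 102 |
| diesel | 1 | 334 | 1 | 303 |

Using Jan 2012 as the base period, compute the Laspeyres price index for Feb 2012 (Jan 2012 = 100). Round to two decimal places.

112.89

Laspeyres price index uses base-period quantities as weights.
ΣP(Feb 2012)·Q(Jan 2012) = 7×116 + 15×19 + 6×90 + 1×334 = 812 + 285 + 540 + 334 = 1971
ΣP(Jan 2012)·Q(Jan 2012) = 6×116 + 14×19 + 5×90 + 1×334 = 696 + 266 + 450 + 334 = 1746
Index = 1971 / 1746 × 100 = 112.8866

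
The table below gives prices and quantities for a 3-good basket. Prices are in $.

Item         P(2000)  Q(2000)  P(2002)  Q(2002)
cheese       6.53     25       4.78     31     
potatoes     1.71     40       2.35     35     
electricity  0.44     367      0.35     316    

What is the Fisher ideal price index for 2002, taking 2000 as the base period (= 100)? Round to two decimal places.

85.97

Laspeyres component (base-period weights):
ΣP(2002)Q(2000) = 4.78×25 + 2.35×40 + 0.35×367 = 119.5 + 94 + 128.45 = 341.95
ΣP(2000)Q(2000) = 6.53×25 + 1.71×40 + 0.44×367 = 163.25 + 68.4 + 161.48 = 393.13
L = 341.95 / 393.13 × 100 = 86.9814
Paasche component (current-period weights):
ΣP(2002)Q(2002) = 4.78×31 + 2.35×35 + 0.35×316 = 148.18 + 82.25 + 110.6 = 341.03
ΣP(2000)Q(2002) = 6.53×31 + 1.71×35 + 0.44×316 = 202.43 + 59.85 + 139.04 = 401.32
P = 341.03 / 401.32 × 100 = 84.9771
Fisher = √(L × P) = √(86.9814 × 84.9771) = 85.9734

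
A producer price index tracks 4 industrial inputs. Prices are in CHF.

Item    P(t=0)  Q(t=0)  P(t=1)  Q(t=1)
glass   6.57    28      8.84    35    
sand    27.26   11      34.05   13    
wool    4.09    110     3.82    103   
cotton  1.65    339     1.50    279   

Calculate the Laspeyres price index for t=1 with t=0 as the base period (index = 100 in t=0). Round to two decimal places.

103.86

Laspeyres price index uses base-period quantities as weights.
ΣP(t=1)·Q(t=0) = 8.84×28 + 34.05×11 + 3.82×110 + 1.50×339 = 247.52 + 374.55 + 420.2 + 508.5 = 1550.77
ΣP(t=0)·Q(t=0) = 6.57×28 + 27.26×11 + 4.09×110 + 1.65×339 = 183.96 + 299.86 + 449.9 + 559.35 = 1493.07
Index = 1550.77 / 1493.07 × 100 = 103.8645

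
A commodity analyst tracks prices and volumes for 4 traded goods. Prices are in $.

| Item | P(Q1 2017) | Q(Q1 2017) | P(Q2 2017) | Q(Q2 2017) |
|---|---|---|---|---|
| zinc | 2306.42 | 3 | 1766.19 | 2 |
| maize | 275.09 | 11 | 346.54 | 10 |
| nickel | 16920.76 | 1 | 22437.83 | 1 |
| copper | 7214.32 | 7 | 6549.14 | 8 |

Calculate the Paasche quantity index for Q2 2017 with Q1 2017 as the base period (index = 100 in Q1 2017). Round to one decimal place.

105.7

Paasche quantity index uses current-period prices as weights.
ΣP(Q2 2017)·Q(Q2 2017) = 1766.19×2 + 346.54×10 + 22437.83×1 + 6549.14×8 = 3532.38 + 3465.4 + 22437.83 + 52393.12 = 81828.73
ΣP(Q2 2017)·Q(Q1 2017) = 1766.19×3 + 346.54×11 + 22437.83×1 + 6549.14×7 = 5298.57 + 3811.94 + 22437.83 + 45843.98 = 77392.32
Index = 81828.73 / 77392.32 × 100 = 105.7324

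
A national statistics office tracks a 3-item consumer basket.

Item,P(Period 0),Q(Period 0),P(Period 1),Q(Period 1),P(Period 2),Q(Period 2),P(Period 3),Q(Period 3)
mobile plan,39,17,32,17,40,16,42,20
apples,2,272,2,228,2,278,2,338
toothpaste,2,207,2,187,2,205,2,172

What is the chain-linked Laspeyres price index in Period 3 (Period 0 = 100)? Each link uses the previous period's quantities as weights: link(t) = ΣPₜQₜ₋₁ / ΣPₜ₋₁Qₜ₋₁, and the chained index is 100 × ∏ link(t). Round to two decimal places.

Link Period 0→Period 1:
ΣP(Period 1)Q(Period 0) = 32×17 + 2×272 + 2×207 = 544 + 544 + 414 = 1502
ΣP(Period 0)Q(Period 0) = 39×17 + 2×272 + 2×207 = 663 + 544 + 414 = 1621
link = 1502/1621 = 0.926589
Link Period 1→Period 2:
ΣP(Period 2)Q(Period 1) = 40×17 + 2×228 + 2×187 = 680 + 456 + 374 = 1510
ΣP(Period 1)Q(Period 1) = 32×17 + 2×228 + 2×187 = 544 + 456 + 374 = 1374
link = 1510/1374 = 1.098981
Link Period 2→Period 3:
ΣP(Period 3)Q(Period 2) = 42×16 + 2×278 + 2×205 = 672 + 556 + 410 = 1638
ΣP(Period 2)Q(Period 2) = 40×16 + 2×278 + 2×205 = 640 + 556 + 410 = 1606
link = 1638/1606 = 1.019925
Chained index = 100 × 0.926589 × 1.098981 × 1.019925 = 103.8593

103.86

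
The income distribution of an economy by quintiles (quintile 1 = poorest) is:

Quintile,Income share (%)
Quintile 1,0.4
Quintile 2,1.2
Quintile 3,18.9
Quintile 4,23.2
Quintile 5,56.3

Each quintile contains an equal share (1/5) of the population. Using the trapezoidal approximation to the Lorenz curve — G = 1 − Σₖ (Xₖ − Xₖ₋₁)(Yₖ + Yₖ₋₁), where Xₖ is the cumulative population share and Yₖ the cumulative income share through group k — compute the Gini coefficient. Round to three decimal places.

Cumulative income shares Yₖ: 0.0040, 0.0160, 0.2050, 0.4370, 1.0000
Σ (Xₖ−Xₖ₋₁)(Yₖ+Yₖ₋₁) = (1/5)(0.0040+0.0000) + (1/5)(0.0160+0.0040) + (1/5)(0.2050+0.0160) + (1/5)(0.4370+0.2050) + (1/5)(1.0000+0.4370)
  = 0.0008 + 0.0040 + 0.0442 + 0.1284 + 0.2874 = 0.4648
G = 1 − 0.4648 = 0.5352

0.535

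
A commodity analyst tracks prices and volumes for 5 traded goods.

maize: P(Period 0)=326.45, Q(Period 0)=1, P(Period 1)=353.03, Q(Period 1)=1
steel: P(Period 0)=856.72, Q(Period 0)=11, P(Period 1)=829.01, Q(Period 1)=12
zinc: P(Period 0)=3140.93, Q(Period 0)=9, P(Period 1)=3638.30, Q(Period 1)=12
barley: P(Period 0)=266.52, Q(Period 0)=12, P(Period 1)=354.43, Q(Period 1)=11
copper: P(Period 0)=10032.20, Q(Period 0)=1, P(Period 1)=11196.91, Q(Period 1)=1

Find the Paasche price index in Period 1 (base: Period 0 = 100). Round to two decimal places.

Paasche price index uses current-period quantities as weights.
ΣP(Period 1)·Q(Period 1) = 353.03×1 + 829.01×12 + 3638.30×12 + 354.43×11 + 11196.91×1 = 353.03 + 9948.12 + 43659.6 + 3898.73 + 11196.91 = 69056.39
ΣP(Period 0)·Q(Period 1) = 326.45×1 + 856.72×12 + 3140.93×12 + 266.52×11 + 10032.20×1 = 326.45 + 10280.64 + 37691.16 + 2931.72 + 10032.2 = 61262.17
Index = 69056.39 / 61262.17 × 100 = 112.7227

112.72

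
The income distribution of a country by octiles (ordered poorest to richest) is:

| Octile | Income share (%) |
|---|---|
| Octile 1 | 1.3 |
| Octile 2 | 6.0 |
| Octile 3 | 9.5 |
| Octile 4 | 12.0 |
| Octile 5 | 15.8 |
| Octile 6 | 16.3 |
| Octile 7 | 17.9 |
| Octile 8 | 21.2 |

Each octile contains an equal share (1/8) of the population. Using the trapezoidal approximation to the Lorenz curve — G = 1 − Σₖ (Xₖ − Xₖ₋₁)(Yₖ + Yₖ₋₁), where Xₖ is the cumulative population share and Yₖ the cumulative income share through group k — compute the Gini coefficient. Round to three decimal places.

Cumulative income shares Yₖ: 0.0130, 0.0730, 0.1680, 0.2880, 0.4460, 0.6090, 0.7880, 1.0000
Σ (Xₖ−Xₖ₋₁)(Yₖ+Yₖ₋₁) = (1/8)(0.0130+0.0000) + (1/8)(0.0730+0.0130) + (1/8)(0.1680+0.0730) + (1/8)(0.2880+0.1680) + (1/8)(0.4460+0.2880) + (1/8)(0.6090+0.4460) + (1/8)(0.7880+0.6090) + (1/8)(1.0000+0.7880)
  = 0.0016 + 0.0107 + 0.0301 + 0.0570 + 0.0917 + 0.1319 + 0.1746 + 0.2235 = 0.7212
G = 1 − 0.7212 = 0.2788

0.279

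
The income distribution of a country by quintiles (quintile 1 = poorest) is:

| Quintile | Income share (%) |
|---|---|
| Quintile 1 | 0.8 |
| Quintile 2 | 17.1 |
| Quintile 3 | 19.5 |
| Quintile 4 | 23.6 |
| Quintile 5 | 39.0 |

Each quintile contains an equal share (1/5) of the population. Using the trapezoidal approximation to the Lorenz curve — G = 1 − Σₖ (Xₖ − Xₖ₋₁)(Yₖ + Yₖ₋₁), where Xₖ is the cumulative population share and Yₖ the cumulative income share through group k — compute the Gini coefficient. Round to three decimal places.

0.332

Cumulative income shares Yₖ: 0.0080, 0.1790, 0.3740, 0.6100, 1.0000
Σ (Xₖ−Xₖ₋₁)(Yₖ+Yₖ₋₁) = (1/5)(0.0080+0.0000) + (1/5)(0.1790+0.0080) + (1/5)(0.3740+0.1790) + (1/5)(0.6100+0.3740) + (1/5)(1.0000+0.6100)
  = 0.0016 + 0.0374 + 0.1106 + 0.1968 + 0.3220 = 0.6684
G = 1 − 0.6684 = 0.3316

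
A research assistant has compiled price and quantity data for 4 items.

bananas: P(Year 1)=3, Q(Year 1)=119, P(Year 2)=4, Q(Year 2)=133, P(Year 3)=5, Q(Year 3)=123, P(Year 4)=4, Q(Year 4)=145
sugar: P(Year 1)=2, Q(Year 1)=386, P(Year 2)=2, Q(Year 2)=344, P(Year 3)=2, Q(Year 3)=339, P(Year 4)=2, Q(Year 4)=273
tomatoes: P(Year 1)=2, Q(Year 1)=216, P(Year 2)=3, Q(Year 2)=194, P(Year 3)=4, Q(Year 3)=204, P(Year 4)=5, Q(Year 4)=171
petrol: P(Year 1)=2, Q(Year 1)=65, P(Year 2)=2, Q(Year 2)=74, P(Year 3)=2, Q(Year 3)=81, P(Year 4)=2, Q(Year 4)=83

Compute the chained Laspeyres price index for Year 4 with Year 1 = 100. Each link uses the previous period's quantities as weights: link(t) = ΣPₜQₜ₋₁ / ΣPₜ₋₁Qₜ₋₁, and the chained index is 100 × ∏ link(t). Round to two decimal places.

Link Year 1→Year 2:
ΣP(Year 2)Q(Year 1) = 4×119 + 2×386 + 3×216 + 2×65 = 476 + 772 + 648 + 130 = 2026
ΣP(Year 1)Q(Year 1) = 3×119 + 2×386 + 2×216 + 2×65 = 357 + 772 + 432 + 130 = 1691
link = 2026/1691 = 1.198108
Link Year 2→Year 3:
ΣP(Year 3)Q(Year 2) = 5×133 + 2×344 + 4×194 + 2×74 = 665 + 688 + 776 + 148 = 2277
ΣP(Year 2)Q(Year 2) = 4×133 + 2×344 + 3×194 + 2×74 = 532 + 688 + 582 + 148 = 1950
link = 2277/1950 = 1.167692
Link Year 3→Year 4:
ΣP(Year 4)Q(Year 3) = 4×123 + 2×339 + 5×204 + 2×81 = 492 + 678 + 1020 + 162 = 2352
ΣP(Year 3)Q(Year 3) = 5×123 + 2×339 + 4×204 + 2×81 = 615 + 678 + 816 + 162 = 2271
link = 2352/2271 = 1.035667
Chained index = 100 × 1.198108 × 1.167692 × 1.035667 = 144.8920

144.89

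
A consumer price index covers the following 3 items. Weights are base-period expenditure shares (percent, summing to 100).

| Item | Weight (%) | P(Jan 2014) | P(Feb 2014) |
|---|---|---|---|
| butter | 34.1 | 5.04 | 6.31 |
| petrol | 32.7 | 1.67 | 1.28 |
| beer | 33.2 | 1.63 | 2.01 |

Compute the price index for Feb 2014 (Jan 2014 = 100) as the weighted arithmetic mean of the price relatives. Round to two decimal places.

butter: 34.1 × (6.31/5.04) = 34.1 × 1.251984 = 42.6927
petrol: 32.7 × (1.28/1.67) = 32.7 × 0.766467 = 25.0635
beer: 33.2 × (2.01/1.63) = 33.2 × 1.233129 = 40.9399
Index = Σ wᵢ·(p₁ᵢ/p₀ᵢ) = 42.6927 + 25.0635 + 40.9399 = 108.6960

108.70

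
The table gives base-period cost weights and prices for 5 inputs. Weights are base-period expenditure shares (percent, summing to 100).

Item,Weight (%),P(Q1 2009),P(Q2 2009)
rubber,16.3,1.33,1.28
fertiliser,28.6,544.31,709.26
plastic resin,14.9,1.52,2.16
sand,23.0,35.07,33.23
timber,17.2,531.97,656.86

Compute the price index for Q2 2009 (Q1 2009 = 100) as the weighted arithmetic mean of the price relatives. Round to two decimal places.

117.16

rubber: 16.3 × (1.28/1.33) = 16.3 × 0.962406 = 15.6872
fertiliser: 28.6 × (709.26/544.31) = 28.6 × 1.303044 = 37.2671
plastic resin: 14.9 × (2.16/1.52) = 14.9 × 1.421053 = 21.1737
sand: 23.0 × (33.23/35.07) = 23.0 × 0.947534 = 21.7933
timber: 17.2 × (656.86/531.97) = 17.2 × 1.234769 = 21.2380
Index = Σ wᵢ·(p₁ᵢ/p₀ᵢ) = 15.6872 + 37.2671 + 21.1737 + 21.7933 + 21.2380 = 117.1593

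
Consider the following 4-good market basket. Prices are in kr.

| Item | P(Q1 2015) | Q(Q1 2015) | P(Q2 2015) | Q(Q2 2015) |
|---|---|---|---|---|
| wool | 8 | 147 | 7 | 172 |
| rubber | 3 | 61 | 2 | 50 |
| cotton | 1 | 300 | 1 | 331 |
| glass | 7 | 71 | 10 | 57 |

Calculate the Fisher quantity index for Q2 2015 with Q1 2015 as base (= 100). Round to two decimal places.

103.33

Laspeyres component (base-period weights):
ΣP(Q1 2015)Q(Q2 2015) = 8×172 + 3×50 + 1×331 + 7×57 = 1376 + 150 + 331 + 399 = 2256
ΣP(Q1 2015)Q(Q1 2015) = 8×147 + 3×61 + 1×300 + 7×71 = 1176 + 183 + 300 + 497 = 2156
L = 2256 / 2156 × 100 = 104.6382
Paasche component (current-period weights):
ΣP(Q2 2015)Q(Q2 2015) = 7×172 + 2×50 + 1×331 + 10×57 = 1204 + 100 + 331 + 570 = 2205
ΣP(Q2 2015)Q(Q1 2015) = 7×147 + 2×61 + 1×300 + 10×71 = 1029 + 122 + 300 + 710 = 2161
P = 2205 / 2161 × 100 = 102.0361
Fisher = √(L × P) = √(104.6382 × 102.0361) = 103.3290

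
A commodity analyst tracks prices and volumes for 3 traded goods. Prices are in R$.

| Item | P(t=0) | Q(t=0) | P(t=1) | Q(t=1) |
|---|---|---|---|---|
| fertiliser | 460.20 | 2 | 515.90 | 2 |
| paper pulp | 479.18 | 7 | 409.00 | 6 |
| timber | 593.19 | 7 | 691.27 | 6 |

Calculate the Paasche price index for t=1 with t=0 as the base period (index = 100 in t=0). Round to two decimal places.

103.79

Paasche price index uses current-period quantities as weights.
ΣP(t=1)·Q(t=1) = 515.90×2 + 409.00×6 + 691.27×6 = 1031.8 + 2454 + 4147.62 = 7633.42
ΣP(t=0)·Q(t=1) = 460.20×2 + 479.18×6 + 593.19×6 = 920.4 + 2875.08 + 3559.14 = 7354.62
Index = 7633.42 / 7354.62 × 100 = 103.7908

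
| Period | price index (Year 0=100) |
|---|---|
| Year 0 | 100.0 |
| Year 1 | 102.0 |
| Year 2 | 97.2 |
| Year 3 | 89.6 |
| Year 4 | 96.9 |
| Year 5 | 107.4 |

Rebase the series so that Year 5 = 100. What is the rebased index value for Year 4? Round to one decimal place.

90.2

Rebased(Year 4) = 96.9 / 107.4 × 100 = 90.2235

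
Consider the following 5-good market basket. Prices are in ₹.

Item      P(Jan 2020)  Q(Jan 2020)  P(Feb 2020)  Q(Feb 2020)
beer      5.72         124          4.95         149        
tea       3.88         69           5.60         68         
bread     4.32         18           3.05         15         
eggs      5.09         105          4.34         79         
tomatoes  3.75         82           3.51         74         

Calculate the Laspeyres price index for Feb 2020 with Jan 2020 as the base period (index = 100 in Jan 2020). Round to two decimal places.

Laspeyres price index uses base-period quantities as weights.
ΣP(Feb 2020)·Q(Jan 2020) = 4.95×124 + 5.60×69 + 3.05×18 + 4.34×105 + 3.51×82 = 613.8 + 386.4 + 54.9 + 455.7 + 287.82 = 1798.62
ΣP(Jan 2020)·Q(Jan 2020) = 5.72×124 + 3.88×69 + 4.32×18 + 5.09×105 + 3.75×82 = 709.28 + 267.72 + 77.76 + 534.45 + 307.5 = 1896.71
Index = 1798.62 / 1896.71 × 100 = 94.8284

94.83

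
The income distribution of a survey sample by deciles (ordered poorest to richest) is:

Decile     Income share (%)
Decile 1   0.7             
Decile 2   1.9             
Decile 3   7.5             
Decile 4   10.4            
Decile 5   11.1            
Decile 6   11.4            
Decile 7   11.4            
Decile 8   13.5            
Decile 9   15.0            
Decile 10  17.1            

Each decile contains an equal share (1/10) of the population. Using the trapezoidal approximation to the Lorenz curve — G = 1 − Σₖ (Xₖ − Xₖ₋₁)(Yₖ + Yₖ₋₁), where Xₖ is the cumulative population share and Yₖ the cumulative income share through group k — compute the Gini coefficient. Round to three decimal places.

Cumulative income shares Yₖ: 0.0070, 0.0260, 0.1010, 0.2050, 0.3160, 0.4300, 0.5440, 0.6790, 0.8290, 1.0000
Σ (Xₖ−Xₖ₋₁)(Yₖ+Yₖ₋₁) = (1/10)(0.0070+0.0000) + (1/10)(0.0260+0.0070) + (1/10)(0.1010+0.0260) + (1/10)(0.2050+0.1010) + (1/10)(0.3160+0.2050) + (1/10)(0.4300+0.3160) + (1/10)(0.5440+0.4300) + (1/10)(0.6790+0.5440) + (1/10)(0.8290+0.6790) + (1/10)(1.0000+0.8290)
  = 0.0007 + 0.0033 + 0.0127 + 0.0306 + 0.0521 + 0.0746 + 0.0974 + 0.1223 + 0.1508 + 0.1829 = 0.7274
G = 1 − 0.7274 = 0.2726

0.273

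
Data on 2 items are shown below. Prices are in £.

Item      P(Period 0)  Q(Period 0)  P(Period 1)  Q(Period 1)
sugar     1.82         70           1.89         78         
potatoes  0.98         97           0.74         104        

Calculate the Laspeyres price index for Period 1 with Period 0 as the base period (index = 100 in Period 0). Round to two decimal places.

91.74

Laspeyres price index uses base-period quantities as weights.
ΣP(Period 1)·Q(Period 0) = 1.89×70 + 0.74×97 = 132.3 + 71.78 = 204.08
ΣP(Period 0)·Q(Period 0) = 1.82×70 + 0.98×97 = 127.4 + 95.06 = 222.46
Index = 204.08 / 222.46 × 100 = 91.7378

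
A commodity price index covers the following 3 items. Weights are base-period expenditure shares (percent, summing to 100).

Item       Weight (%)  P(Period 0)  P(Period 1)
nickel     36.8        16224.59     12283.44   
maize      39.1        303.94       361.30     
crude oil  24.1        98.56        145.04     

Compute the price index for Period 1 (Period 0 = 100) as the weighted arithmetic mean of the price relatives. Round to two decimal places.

109.81

nickel: 36.8 × (12283.44/16224.59) = 36.8 × 0.757088 = 27.8608
maize: 39.1 × (361.30/303.94) = 39.1 × 1.188721 = 46.4790
crude oil: 24.1 × (145.04/98.56) = 24.1 × 1.471591 = 35.4653
Index = Σ wᵢ·(p₁ᵢ/p₀ᵢ) = 27.8608 + 46.4790 + 35.4653 = 109.8052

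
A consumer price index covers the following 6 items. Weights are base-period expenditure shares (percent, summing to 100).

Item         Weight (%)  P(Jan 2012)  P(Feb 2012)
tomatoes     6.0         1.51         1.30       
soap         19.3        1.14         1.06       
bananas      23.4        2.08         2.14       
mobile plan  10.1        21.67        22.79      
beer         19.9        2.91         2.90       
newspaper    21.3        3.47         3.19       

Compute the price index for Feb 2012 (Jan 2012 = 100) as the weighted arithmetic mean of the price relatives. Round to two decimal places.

97.22

tomatoes: 6.0 × (1.30/1.51) = 6.0 × 0.860927 = 5.1656
soap: 19.3 × (1.06/1.14) = 19.3 × 0.929825 = 17.9456
bananas: 23.4 × (2.14/2.08) = 23.4 × 1.028846 = 24.0750
mobile plan: 10.1 × (22.79/21.67) = 10.1 × 1.051684 = 10.6220
beer: 19.9 × (2.90/2.91) = 19.9 × 0.996564 = 19.8316
newspaper: 21.3 × (3.19/3.47) = 21.3 × 0.919308 = 19.5813
Index = Σ wᵢ·(p₁ᵢ/p₀ᵢ) = 5.1656 + 17.9456 + 24.0750 + 10.6220 + 19.8316 + 19.5813 = 97.2211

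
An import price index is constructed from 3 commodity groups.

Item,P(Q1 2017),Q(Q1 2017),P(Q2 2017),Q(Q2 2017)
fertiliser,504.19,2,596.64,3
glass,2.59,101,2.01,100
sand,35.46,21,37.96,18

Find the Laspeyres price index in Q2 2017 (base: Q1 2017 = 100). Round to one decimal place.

108.9

Laspeyres price index uses base-period quantities as weights.
ΣP(Q2 2017)·Q(Q1 2017) = 596.64×2 + 2.01×101 + 37.96×21 = 1193.28 + 203.01 + 797.16 = 2193.45
ΣP(Q1 2017)·Q(Q1 2017) = 504.19×2 + 2.59×101 + 35.46×21 = 1008.38 + 261.59 + 744.66 = 2014.63
Index = 2193.45 / 2014.63 × 100 = 108.8761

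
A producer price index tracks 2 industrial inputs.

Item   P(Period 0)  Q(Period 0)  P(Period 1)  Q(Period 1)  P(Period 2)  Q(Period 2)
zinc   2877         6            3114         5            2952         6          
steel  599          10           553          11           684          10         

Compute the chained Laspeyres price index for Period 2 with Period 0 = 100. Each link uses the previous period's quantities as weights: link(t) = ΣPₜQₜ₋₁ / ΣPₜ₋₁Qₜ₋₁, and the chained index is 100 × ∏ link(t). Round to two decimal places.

Link Period 0→Period 1:
ΣP(Period 1)Q(Period 0) = 3114×6 + 553×10 = 18684 + 5530 = 24214
ΣP(Period 0)Q(Period 0) = 2877×6 + 599×10 = 17262 + 5990 = 23252
link = 24214/23252 = 1.041373
Link Period 1→Period 2:
ΣP(Period 2)Q(Period 1) = 2952×5 + 684×11 = 14760 + 7524 = 22284
ΣP(Period 1)Q(Period 1) = 3114×5 + 553×11 = 15570 + 6083 = 21653
link = 22284/21653 = 1.029141
Chained index = 100 × 1.041373 × 1.029141 = 107.1720

107.17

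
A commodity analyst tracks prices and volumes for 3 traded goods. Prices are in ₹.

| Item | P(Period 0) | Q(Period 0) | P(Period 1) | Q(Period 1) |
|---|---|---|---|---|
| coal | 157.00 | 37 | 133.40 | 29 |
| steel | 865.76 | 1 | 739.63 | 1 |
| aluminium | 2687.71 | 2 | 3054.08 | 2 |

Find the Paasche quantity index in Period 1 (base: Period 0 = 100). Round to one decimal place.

90.9

Paasche quantity index uses current-period prices as weights.
ΣP(Period 1)·Q(Period 1) = 133.40×29 + 739.63×1 + 3054.08×2 = 3868.6 + 739.63 + 6108.16 = 10716.39
ΣP(Period 1)·Q(Period 0) = 133.40×37 + 739.63×1 + 3054.08×2 = 4935.8 + 739.63 + 6108.16 = 11783.59
Index = 10716.39 / 11783.59 × 100 = 90.9433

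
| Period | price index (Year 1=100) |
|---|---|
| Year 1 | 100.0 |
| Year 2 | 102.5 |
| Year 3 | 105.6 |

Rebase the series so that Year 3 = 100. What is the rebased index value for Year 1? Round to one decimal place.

94.7

Rebased(Year 1) = 100.0 / 105.6 × 100 = 94.6970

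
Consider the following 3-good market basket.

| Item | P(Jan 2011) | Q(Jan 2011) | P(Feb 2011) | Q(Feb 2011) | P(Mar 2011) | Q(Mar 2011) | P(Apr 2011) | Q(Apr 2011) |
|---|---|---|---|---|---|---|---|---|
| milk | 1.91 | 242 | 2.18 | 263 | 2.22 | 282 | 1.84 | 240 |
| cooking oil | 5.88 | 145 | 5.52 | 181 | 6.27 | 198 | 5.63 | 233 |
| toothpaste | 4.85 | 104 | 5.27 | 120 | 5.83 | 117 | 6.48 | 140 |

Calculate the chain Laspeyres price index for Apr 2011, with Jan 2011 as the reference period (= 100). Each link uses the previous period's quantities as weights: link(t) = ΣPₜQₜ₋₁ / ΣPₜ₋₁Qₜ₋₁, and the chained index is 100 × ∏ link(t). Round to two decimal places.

106.11

Link Jan 2011→Feb 2011:
ΣP(Feb 2011)Q(Jan 2011) = 2.18×242 + 5.52×145 + 5.27×104 = 527.56 + 800.4 + 548.08 = 1876.04
ΣP(Jan 2011)Q(Jan 2011) = 1.91×242 + 5.88×145 + 4.85×104 = 462.22 + 852.6 + 504.4 = 1819.22
link = 1876.04/1819.22 = 1.031233
Link Feb 2011→Mar 2011:
ΣP(Mar 2011)Q(Feb 2011) = 2.22×263 + 6.27×181 + 5.83×120 = 583.86 + 1134.87 + 699.6 = 2418.33
ΣP(Feb 2011)Q(Feb 2011) = 2.18×263 + 5.52×181 + 5.27×120 = 573.34 + 999.12 + 632.4 = 2204.86
link = 2418.33/2204.86 = 1.096818
Link Mar 2011→Apr 2011:
ΣP(Apr 2011)Q(Mar 2011) = 1.84×282 + 5.63×198 + 6.48×117 = 518.88 + 1114.74 + 758.16 = 2391.78
ΣP(Mar 2011)Q(Mar 2011) = 2.22×282 + 6.27×198 + 5.83×117 = 626.04 + 1241.46 + 682.11 = 2549.61
link = 2391.78/2549.61 = 0.938096
Chained index = 100 × 1.031233 × 1.096818 × 0.938096 = 106.1057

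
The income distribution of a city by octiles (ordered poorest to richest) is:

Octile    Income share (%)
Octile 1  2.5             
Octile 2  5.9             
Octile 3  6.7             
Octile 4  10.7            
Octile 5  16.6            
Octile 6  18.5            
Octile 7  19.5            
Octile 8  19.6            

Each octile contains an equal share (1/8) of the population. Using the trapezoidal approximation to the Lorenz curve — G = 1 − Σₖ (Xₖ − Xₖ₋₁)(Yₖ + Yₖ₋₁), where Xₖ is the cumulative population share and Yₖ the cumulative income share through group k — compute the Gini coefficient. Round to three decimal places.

0.286

Cumulative income shares Yₖ: 0.0250, 0.0840, 0.1510, 0.2580, 0.4240, 0.6090, 0.8040, 1.0000
Σ (Xₖ−Xₖ₋₁)(Yₖ+Yₖ₋₁) = (1/8)(0.0250+0.0000) + (1/8)(0.0840+0.0250) + (1/8)(0.1510+0.0840) + (1/8)(0.2580+0.1510) + (1/8)(0.4240+0.2580) + (1/8)(0.6090+0.4240) + (1/8)(0.8040+0.6090) + (1/8)(1.0000+0.8040)
  = 0.0031 + 0.0136 + 0.0294 + 0.0511 + 0.0853 + 0.1291 + 0.1766 + 0.2255 = 0.7137
G = 1 − 0.7137 = 0.2863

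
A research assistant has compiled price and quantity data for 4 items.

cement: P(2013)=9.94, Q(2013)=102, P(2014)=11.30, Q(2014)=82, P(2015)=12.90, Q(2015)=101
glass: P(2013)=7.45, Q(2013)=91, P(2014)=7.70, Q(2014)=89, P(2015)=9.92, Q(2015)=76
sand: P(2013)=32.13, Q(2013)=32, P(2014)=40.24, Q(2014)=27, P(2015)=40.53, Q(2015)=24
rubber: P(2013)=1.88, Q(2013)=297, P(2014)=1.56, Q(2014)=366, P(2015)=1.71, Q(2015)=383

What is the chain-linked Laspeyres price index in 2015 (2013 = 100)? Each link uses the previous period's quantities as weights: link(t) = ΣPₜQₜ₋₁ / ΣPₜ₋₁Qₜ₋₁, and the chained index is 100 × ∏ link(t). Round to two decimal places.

Link 2013→2014:
ΣP(2014)Q(2013) = 11.30×102 + 7.70×91 + 40.24×32 + 1.56×297 = 1152.6 + 700.7 + 1287.68 + 463.32 = 3604.3
ΣP(2013)Q(2013) = 9.94×102 + 7.45×91 + 32.13×32 + 1.88×297 = 1013.88 + 677.95 + 1028.16 + 558.36 = 3278.35
link = 3604.3/3278.35 = 1.099425
Link 2014→2015:
ΣP(2015)Q(2014) = 12.90×82 + 9.92×89 + 40.53×27 + 1.71×366 = 1057.8 + 882.88 + 1094.31 + 625.86 = 3660.85
ΣP(2014)Q(2014) = 11.30×82 + 7.70×89 + 40.24×27 + 1.56×366 = 926.6 + 685.3 + 1086.48 + 570.96 = 3269.34
link = 3660.85/3269.34 = 1.119752
Chained index = 100 × 1.099425 × 1.119752 = 123.1083

123.11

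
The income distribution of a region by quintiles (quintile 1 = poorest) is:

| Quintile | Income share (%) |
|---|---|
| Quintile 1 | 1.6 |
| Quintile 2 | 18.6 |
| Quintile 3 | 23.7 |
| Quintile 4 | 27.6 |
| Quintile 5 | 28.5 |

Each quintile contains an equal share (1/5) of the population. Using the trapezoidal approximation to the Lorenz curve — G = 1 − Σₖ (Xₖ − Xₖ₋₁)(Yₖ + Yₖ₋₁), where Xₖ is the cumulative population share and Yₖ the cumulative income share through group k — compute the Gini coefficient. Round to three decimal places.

0.251

Cumulative income shares Yₖ: 0.0160, 0.2020, 0.4390, 0.7150, 1.0000
Σ (Xₖ−Xₖ₋₁)(Yₖ+Yₖ₋₁) = (1/5)(0.0160+0.0000) + (1/5)(0.2020+0.0160) + (1/5)(0.4390+0.2020) + (1/5)(0.7150+0.4390) + (1/5)(1.0000+0.7150)
  = 0.0032 + 0.0436 + 0.1282 + 0.2308 + 0.3430 = 0.7488
G = 1 − 0.7488 = 0.2512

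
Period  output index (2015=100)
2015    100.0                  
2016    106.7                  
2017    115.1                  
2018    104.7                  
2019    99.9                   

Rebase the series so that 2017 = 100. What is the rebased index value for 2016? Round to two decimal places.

Rebased(2016) = 106.7 / 115.1 × 100 = 92.7020

92.70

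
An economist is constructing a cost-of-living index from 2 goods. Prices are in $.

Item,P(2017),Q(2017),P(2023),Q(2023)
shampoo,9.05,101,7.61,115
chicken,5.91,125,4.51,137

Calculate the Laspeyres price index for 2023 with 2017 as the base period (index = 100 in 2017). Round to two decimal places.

Laspeyres price index uses base-period quantities as weights.
ΣP(2023)·Q(2017) = 7.61×101 + 4.51×125 = 768.61 + 563.75 = 1332.36
ΣP(2017)·Q(2017) = 9.05×101 + 5.91×125 = 914.05 + 738.75 = 1652.8
Index = 1332.36 / 1652.8 × 100 = 80.6123

80.61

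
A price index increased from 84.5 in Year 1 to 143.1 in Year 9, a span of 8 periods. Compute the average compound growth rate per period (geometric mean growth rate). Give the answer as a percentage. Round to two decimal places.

6.81%

Growth factor = (143.1/84.5)^(1/8) = (1.693491)^(1/8) = 1.068065
Growth rate = 1.068065 − 1 = 0.068065 = 6.8065%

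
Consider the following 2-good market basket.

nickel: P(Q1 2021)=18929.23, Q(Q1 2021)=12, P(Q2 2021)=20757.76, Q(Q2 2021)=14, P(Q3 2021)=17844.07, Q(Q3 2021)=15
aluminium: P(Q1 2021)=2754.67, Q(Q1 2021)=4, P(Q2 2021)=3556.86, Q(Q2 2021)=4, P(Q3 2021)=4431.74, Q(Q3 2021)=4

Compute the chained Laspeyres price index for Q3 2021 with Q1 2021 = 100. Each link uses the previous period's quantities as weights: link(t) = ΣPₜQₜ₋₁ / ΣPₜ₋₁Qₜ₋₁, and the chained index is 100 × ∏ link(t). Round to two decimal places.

97.03

Link Q1 2021→Q2 2021:
ΣP(Q2 2021)Q(Q1 2021) = 20757.76×12 + 3556.86×4 = 249093.12 + 14227.44 = 263320.56
ΣP(Q1 2021)Q(Q1 2021) = 18929.23×12 + 2754.67×4 = 227150.76 + 11018.68 = 238169.44
link = 263320.56/238169.44 = 1.105602
Link Q2 2021→Q3 2021:
ΣP(Q3 2021)Q(Q2 2021) = 17844.07×14 + 4431.74×4 = 249816.98 + 17726.96 = 267543.94
ΣP(Q2 2021)Q(Q2 2021) = 20757.76×14 + 3556.86×4 = 290608.64 + 14227.44 = 304836.08
link = 267543.94/304836.08 = 0.877665
Chained index = 100 × 1.105602 × 0.877665 = 97.0348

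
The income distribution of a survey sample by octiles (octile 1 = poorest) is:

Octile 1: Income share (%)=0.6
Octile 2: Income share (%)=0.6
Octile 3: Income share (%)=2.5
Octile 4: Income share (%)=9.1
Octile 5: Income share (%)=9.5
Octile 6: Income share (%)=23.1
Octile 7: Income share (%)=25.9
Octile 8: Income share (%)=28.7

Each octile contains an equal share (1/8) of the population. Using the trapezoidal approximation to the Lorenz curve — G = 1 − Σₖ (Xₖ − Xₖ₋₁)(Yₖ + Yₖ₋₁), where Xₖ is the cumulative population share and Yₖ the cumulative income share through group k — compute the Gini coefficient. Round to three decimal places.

Cumulative income shares Yₖ: 0.0060, 0.0120, 0.0370, 0.1280, 0.2230, 0.4540, 0.7130, 1.0000
Σ (Xₖ−Xₖ₋₁)(Yₖ+Yₖ₋₁) = (1/8)(0.0060+0.0000) + (1/8)(0.0120+0.0060) + (1/8)(0.0370+0.0120) + (1/8)(0.1280+0.0370) + (1/8)(0.2230+0.1280) + (1/8)(0.4540+0.2230) + (1/8)(0.7130+0.4540) + (1/8)(1.0000+0.7130)
  = 0.0008 + 0.0023 + 0.0061 + 0.0206 + 0.0439 + 0.0846 + 0.1459 + 0.2141 = 0.5182
G = 1 − 0.5182 = 0.4818

0.482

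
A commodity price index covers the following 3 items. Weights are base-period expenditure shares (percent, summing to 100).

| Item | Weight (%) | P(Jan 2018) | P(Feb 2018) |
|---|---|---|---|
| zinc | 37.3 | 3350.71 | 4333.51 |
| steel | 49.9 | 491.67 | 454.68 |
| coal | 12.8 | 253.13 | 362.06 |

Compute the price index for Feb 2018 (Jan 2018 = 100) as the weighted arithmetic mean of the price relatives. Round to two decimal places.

zinc: 37.3 × (4333.51/3350.71) = 37.3 × 1.293311 = 48.2405
steel: 49.9 × (454.68/491.67) = 49.9 × 0.924767 = 46.1459
coal: 12.8 × (362.06/253.13) = 12.8 × 1.430332 = 18.3083
Index = Σ wᵢ·(p₁ᵢ/p₀ᵢ) = 48.2405 + 46.1459 + 18.3083 = 112.6946

112.69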